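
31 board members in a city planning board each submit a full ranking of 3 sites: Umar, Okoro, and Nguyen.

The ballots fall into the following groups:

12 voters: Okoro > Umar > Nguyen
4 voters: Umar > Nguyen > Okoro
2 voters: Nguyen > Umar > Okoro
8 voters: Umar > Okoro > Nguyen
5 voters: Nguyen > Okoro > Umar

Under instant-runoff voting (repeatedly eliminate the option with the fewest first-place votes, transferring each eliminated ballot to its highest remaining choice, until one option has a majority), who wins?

Round 1: Umar 12, Okoro 12, Nguyen 7. Nguyen has the fewest and is eliminated.
Round 2: Okoro 17, Umar 14. Okoro has a majority.

Okoro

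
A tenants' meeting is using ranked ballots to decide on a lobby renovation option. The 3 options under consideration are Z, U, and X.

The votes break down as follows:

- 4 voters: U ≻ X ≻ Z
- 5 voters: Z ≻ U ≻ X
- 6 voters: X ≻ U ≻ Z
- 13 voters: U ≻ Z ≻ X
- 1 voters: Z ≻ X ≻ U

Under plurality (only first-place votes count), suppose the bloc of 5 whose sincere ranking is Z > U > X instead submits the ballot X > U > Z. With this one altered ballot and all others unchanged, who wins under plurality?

First-place totals with the altered ballot: Z 1, U 17, X 11.
The winner is unchanged: still U.

U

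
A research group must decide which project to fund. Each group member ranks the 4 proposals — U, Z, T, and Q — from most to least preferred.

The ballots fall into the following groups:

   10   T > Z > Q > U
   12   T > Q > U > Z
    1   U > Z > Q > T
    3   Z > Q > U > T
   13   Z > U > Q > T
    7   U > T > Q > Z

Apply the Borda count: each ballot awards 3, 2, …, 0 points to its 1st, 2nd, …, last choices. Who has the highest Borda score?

T

Borda scores:
  U: 10·0 + 12·1 + 3 + 3·1 + 13·2 + 7·3 = 65
  Z: 10·2 + 12·0 + 2 + 3·3 + 13·3 + 7·0 = 70
  T: 10·3 + 12·3 + 0 + 3·0 + 13·0 + 7·2 = 80
  Q: 10·1 + 12·2 + 1 + 3·2 + 13·1 + 7·1 = 61
T has the highest total.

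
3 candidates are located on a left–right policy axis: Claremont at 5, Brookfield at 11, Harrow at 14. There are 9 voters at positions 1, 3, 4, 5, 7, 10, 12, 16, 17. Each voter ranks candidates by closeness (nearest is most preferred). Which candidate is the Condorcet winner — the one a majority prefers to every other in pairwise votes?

Claremont

With single-peaked preferences on a line, the Condorcet winner is the candidate closest to the median voter.
The median voter (position 7) is closest to Claremont at 5.
Check: Claremont vs Harrow — voters closer to Claremont: 5 of 9.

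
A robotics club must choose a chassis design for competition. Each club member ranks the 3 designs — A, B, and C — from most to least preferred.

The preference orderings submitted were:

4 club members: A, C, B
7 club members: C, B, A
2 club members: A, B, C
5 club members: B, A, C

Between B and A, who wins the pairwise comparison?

Ballots ranking B above A: 7+5 = 12.
Ballots ranking A above B: 4+2 = 6.
B wins the head-to-head, 12–6.

B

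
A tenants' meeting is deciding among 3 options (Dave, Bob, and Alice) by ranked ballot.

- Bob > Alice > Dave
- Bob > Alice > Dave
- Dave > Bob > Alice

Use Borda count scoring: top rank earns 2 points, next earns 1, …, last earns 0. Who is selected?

Bob

Borda scores:
  Dave: 0 + 0 + 2 = 2
  Bob: 2 + 2 + 1 = 5
  Alice: 1 + 1 + 0 = 2
Bob has the highest total.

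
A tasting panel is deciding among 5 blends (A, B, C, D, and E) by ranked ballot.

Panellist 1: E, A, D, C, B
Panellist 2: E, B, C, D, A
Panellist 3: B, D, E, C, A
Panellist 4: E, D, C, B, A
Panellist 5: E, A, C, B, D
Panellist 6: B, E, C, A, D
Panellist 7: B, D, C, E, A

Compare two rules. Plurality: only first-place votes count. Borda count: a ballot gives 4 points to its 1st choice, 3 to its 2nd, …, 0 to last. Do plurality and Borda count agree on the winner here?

Plurality first-place counts: A 0, B 3, C 0, D 0, E 4 → E.
Borda totals: A 7, B 17, C 12, D 12, E 22 → E.
The two rules agree on E.

Yes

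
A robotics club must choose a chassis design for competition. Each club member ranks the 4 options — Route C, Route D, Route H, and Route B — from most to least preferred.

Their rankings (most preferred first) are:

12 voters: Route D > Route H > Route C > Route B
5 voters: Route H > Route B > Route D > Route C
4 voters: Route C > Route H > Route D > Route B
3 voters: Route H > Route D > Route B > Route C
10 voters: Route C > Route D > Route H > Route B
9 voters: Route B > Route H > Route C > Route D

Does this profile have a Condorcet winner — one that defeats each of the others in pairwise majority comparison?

No

Head-to-head results (43 voters total):
Route C vs Route D: Route C wins 23–20.
Route C vs Route H: Route H wins 29–14.
Route C vs Route B: Route C wins 26–17.
Route D vs Route H: Route D wins 22–21.
Route D vs Route B: Route D wins 29–14.
Route H vs Route B: Route H wins 34–9.
No candidate beats all others: Route C beats Route D beats Route H beats Route C, a majority cycle.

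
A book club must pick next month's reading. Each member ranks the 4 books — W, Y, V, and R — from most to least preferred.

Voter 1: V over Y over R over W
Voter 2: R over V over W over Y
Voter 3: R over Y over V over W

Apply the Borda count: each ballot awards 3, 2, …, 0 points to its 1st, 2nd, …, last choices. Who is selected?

R

Borda scores:
  W: 0 + 1 + 0 = 1
  Y: 2 + 0 + 2 = 4
  V: 3 + 2 + 1 = 6
  R: 1 + 3 + 3 = 7
R has the highest total.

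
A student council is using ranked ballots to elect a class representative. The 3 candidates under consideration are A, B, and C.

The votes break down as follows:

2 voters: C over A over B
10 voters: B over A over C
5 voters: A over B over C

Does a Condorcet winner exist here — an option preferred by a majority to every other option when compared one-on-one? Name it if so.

Head-to-head results (17 voters total):
A vs B: B wins 10–7.
A vs C: A wins 15–2.
B vs C: B wins 15–2.
B beats each rival — A (10–7), C (15–2) — so B is the Condorcet winner.

B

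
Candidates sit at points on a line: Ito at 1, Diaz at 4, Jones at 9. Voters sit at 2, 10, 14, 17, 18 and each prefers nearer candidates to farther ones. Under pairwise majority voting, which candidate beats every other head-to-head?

Jones

With single-peaked preferences on a line, the Condorcet winner is the candidate closest to the median voter.
The median voter (position 14) is closest to Jones at 9.
Check: Jones vs Diaz — voters closer to Jones: 4 of 5.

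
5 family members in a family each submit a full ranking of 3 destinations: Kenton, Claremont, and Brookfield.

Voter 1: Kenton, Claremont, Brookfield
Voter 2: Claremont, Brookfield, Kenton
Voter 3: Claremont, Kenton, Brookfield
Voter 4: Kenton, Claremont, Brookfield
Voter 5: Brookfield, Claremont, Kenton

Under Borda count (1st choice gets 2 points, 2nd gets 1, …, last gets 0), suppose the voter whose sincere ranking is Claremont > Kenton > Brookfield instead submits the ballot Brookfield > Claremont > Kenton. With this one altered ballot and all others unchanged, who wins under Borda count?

Claremont

Borda totals with the altered ballot: Kenton 4, Claremont 6, Brookfield 5.
The winner is unchanged: still Claremont.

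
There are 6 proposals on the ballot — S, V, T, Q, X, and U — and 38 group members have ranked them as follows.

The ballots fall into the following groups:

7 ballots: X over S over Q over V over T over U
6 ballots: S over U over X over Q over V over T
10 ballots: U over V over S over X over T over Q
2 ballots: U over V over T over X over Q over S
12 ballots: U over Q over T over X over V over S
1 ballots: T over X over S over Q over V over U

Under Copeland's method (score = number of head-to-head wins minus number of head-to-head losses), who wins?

U

Pairwise results:
  S vs V: V wins 24–14.
  S vs T: S wins 23–15.
  S vs Q: S wins 24–14.
  S vs X: X wins 22–16.
  S vs U: U wins 24–14.
  V vs T: V wins 25–13.
  V vs Q: Q wins 26–12.
  V vs X: X wins 26–12.
  V vs U: U wins 30–8.
  T vs Q: Q wins 25–13.
  T vs X: X wins 23–15.
  T vs U: U wins 30–8.
  Q vs X: X wins 26–12.
  Q vs U: U wins 30–8.
  X vs U: U wins 30–8.
Copeland scores (wins − losses):
  S: 2 − 3 = -1
  V: 2 − 3 = -1
  T: 0 − 5 = -5
  Q: 2 − 3 = -1
  X: 4 − 1 = 3
  U: 5 − 0 = 5
U has the best Copeland score.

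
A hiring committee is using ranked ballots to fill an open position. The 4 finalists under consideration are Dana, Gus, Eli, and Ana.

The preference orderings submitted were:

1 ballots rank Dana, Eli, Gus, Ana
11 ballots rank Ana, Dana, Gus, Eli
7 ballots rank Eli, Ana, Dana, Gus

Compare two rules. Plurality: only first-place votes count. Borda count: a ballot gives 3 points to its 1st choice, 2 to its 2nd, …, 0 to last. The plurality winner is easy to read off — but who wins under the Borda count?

Ana

Plurality first-place counts: Dana 1, Gus 0, Eli 7, Ana 11 → Ana.
Borda totals: Dana 32, Gus 12, Eli 23, Ana 47 → Ana.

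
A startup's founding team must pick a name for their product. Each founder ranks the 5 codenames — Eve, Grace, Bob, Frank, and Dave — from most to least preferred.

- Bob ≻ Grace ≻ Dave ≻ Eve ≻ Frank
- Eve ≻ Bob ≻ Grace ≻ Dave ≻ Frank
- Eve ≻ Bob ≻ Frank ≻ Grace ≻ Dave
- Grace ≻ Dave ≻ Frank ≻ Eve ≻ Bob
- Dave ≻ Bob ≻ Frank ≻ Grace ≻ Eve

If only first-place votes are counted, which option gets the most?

First-place vote totals:
  Eve: 2
  Grace: 1
  Bob: 1
  Frank: 0
  Dave: 1
Eve has the most first-place votes.

Eve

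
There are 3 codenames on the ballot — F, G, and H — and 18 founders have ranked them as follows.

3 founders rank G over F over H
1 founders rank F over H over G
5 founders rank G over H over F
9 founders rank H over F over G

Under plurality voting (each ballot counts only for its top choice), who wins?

H

First-place vote totals:
  F: 1
  G: 8
  H: 9
H has the most first-place votes.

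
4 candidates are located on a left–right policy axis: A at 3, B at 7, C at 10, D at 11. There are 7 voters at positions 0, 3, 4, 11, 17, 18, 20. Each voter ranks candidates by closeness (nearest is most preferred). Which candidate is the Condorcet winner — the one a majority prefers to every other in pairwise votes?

With single-peaked preferences on a line, the Condorcet winner is the candidate closest to the median voter.
The median voter (position 11) is closest to D at 11.
Check: D vs B — voters closer to D: 4 of 7.

D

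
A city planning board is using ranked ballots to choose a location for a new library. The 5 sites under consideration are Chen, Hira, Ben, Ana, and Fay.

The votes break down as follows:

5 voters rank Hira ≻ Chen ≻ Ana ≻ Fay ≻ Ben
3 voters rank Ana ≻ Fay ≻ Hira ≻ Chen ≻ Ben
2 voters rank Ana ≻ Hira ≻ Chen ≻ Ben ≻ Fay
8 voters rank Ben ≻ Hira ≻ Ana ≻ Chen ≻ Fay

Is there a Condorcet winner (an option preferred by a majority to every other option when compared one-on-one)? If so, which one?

Head-to-head results (18 voters total):
Chen vs Hira: Hira wins 18–0.
Chen vs Ben: Chen wins 10–8.
Chen vs Ana: Ana wins 13–5.
Chen vs Fay: Chen wins 15–3.
Hira vs Ben: Hira wins 10–8.
Hira vs Ana: Hira wins 13–5.
Hira vs Fay: Hira wins 15–3.
Ben vs Ana: Ana wins 10–8.
Ben vs Fay: Ben wins 10–8.
Ana vs Fay: Ana wins 18–0.
Hira beats each rival — Chen (18–0), Ben (10–8), Ana (13–5), Fay (15–3) — so Hira is the Condorcet winner.

Hira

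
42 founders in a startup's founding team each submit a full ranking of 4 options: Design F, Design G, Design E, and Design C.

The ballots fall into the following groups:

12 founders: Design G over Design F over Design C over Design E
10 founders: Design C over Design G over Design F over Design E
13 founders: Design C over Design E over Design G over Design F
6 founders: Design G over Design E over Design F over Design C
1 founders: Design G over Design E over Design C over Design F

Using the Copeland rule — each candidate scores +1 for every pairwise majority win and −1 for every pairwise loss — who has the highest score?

Design C

Pairwise results:
  Design F vs Design G: Design G wins 42–0.
  Design F vs Design E: Design F wins 22–20.
  Design F vs Design C: Design C wins 24–18.
  Design G vs Design E: Design G wins 29–13.
  Design G vs Design C: Design C wins 23–19.
  Design E vs Design C: Design C wins 35–7.
Copeland scores (wins − losses):
  Design F: 1 − 2 = -1
  Design G: 2 − 1 = 1
  Design E: 0 − 3 = -3
  Design C: 3 − 0 = 3
Design C has the best Copeland score.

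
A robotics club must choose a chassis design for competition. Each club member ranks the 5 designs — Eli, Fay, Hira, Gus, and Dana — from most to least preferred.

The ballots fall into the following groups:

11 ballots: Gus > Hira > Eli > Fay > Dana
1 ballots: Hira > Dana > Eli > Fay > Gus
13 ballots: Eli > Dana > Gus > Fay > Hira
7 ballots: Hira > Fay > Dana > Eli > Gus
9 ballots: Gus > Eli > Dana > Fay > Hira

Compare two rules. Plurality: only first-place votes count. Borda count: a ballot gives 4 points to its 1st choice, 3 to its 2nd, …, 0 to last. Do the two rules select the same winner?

Plurality first-place counts: Eli 13, Fay 0, Hira 8, Gus 20, Dana 0 → Gus.
Borda totals: Eli 110, Fay 55, Hira 65, Gus 106, Dana 74 → Eli.
The two rules disagree: plurality picks Gus, Borda picks Eli.

No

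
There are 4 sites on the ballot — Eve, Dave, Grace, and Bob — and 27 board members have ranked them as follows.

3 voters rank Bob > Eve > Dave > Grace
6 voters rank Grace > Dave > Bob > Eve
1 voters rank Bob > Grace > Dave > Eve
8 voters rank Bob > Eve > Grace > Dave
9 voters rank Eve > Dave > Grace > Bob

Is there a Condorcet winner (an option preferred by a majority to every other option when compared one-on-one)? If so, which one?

There is no Condorcet winner

Head-to-head results (27 voters total):
Eve vs Dave: Eve wins 20–7.
Eve vs Grace: Eve wins 20–7.
Eve vs Bob: Bob wins 18–9.
Dave vs Grace: Grace wins 15–12.
Dave vs Bob: Dave wins 15–12.
Grace vs Bob: Grace wins 15–12.
No candidate beats all others: Eve beats Dave beats Bob beats Eve, a majority cycle.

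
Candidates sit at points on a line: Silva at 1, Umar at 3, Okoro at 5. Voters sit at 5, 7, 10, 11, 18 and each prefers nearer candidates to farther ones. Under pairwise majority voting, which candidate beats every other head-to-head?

Okoro

With single-peaked preferences on a line, the Condorcet winner is the candidate closest to the median voter.
The median voter (position 10) is closest to Okoro at 5.
Check: Okoro vs Umar — voters closer to Okoro: 5 of 5.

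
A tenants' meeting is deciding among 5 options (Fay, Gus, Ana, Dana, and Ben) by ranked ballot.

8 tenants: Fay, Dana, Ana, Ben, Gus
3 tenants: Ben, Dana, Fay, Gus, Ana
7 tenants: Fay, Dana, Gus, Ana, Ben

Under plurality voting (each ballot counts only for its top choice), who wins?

Fay

First-place vote totals:
  Fay: 15
  Gus: 0
  Ana: 0
  Dana: 0
  Ben: 3
Fay has the most first-place votes.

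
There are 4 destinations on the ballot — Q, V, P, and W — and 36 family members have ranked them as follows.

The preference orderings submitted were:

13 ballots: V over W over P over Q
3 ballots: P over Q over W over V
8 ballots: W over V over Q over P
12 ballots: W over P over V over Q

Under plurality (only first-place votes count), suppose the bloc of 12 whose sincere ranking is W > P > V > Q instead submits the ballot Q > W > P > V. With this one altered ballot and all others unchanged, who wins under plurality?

V

First-place totals with the altered ballot: Q 12, V 13, P 3, W 8.
The switch changes the winner from W to V.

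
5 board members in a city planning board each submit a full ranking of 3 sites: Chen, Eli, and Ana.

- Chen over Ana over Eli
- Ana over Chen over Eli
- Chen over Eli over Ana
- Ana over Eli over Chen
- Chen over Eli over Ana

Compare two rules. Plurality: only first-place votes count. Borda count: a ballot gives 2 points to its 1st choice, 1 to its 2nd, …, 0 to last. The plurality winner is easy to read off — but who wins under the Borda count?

Chen

Plurality first-place counts: Chen 3, Eli 0, Ana 2 → Chen.
Borda totals: Chen 7, Eli 3, Ana 5 → Chen.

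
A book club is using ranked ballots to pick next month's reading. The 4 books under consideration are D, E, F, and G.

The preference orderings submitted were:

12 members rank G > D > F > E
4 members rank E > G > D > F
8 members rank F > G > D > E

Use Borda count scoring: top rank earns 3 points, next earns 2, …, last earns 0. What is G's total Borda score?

Borda scores:
  D: 12·2 + 4·1 + 8·1 = 36
  E: 12·0 + 4·3 + 8·0 = 12
  F: 12·1 + 4·0 + 8·3 = 36
  G: 12·3 + 4·2 + 8·2 = 60

60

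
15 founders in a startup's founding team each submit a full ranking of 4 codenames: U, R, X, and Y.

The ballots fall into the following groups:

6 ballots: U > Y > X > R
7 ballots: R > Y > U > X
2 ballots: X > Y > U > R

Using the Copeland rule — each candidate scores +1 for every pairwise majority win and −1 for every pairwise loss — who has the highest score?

Pairwise results:
  U vs R: U wins 8–7.
  U vs X: U wins 13–2.
  U vs Y: Y wins 9–6.
  R vs X: X wins 8–7.
  R vs Y: Y wins 8–7.
  X vs Y: Y wins 13–2.
Copeland scores (wins − losses):
  U: 2 − 1 = 1
  R: 0 − 3 = -3
  X: 1 − 2 = -1
  Y: 3 − 0 = 3
Y has the best Copeland score.

Y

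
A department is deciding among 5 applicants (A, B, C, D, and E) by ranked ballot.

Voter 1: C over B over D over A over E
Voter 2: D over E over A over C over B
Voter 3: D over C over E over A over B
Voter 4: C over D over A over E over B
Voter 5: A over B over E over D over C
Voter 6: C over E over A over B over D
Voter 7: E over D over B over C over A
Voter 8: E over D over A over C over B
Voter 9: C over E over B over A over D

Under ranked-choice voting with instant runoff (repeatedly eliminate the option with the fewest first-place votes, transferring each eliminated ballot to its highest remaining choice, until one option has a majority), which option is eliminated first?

Round 1: C 4, D 2, E 2, A 1, B 0. B has the fewest and is eliminated.
Round 2: C 4, D 2, E 2, A 1. A has the fewest and is eliminated.
Round 3: C 4, E 3, D 2. D has the fewest and is eliminated.
Round 4: C 5, E 4. C has a majority.

B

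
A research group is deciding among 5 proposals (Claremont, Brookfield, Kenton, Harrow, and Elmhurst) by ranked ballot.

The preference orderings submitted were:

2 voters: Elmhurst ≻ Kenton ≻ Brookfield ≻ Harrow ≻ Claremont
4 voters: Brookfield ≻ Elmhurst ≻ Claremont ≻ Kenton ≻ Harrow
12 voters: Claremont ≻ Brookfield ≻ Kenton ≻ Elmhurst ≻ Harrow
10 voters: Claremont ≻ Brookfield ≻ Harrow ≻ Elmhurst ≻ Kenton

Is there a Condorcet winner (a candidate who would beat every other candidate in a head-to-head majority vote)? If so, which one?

Claremont

Head-to-head results (28 voters total):
Claremont vs Brookfield: Claremont wins 22–6.
Claremont vs Kenton: Claremont wins 26–2.
Claremont vs Harrow: Claremont wins 26–2.
Claremont vs Elmhurst: Claremont wins 22–6.
Brookfield vs Kenton: Brookfield wins 26–2.
Brookfield vs Harrow: Brookfield wins 28–0.
Brookfield vs Elmhurst: Brookfield wins 26–2.
Kenton vs Harrow: Kenton wins 18–10.
Kenton vs Elmhurst: Elmhurst wins 16–12.
Harrow vs Elmhurst: Elmhurst wins 18–10.
Claremont beats each rival — Brookfield (22–6), Kenton (26–2), Harrow (26–2), Elmhurst (22–6) — so Claremont is the Condorcet winner.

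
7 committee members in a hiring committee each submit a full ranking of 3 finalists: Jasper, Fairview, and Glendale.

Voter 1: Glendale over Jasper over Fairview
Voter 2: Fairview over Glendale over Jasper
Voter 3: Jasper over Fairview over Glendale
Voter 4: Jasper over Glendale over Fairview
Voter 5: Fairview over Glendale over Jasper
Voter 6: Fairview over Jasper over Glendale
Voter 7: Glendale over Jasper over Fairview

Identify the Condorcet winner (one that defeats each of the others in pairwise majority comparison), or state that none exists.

None — there is no Condorcet winner

Head-to-head results (7 voters total):
Jasper vs Fairview: Jasper wins 4–3.
Jasper vs Glendale: Glendale wins 4–3.
Fairview vs Glendale: Fairview wins 4–3.
No candidate beats all others: Jasper beats Fairview beats Glendale beats Jasper, a majority cycle.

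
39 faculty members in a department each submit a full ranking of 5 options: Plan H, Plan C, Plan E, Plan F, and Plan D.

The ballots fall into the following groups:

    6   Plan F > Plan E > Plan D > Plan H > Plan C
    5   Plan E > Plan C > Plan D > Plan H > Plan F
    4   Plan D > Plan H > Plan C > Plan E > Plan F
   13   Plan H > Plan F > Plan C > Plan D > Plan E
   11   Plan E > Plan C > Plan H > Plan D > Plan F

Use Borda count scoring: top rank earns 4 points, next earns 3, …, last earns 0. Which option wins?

Plan H

Borda scores:
  Plan H: 6·1 + 5·1 + 4·3 + 13·4 + 11·2 = 97
  Plan C: 6·0 + 5·3 + 4·2 + 13·2 + 11·3 = 82
  Plan E: 6·3 + 5·4 + 4·1 + 13·0 + 11·4 = 86
  Plan F: 6·4 + 5·0 + 4·0 + 13·3 + 11·0 = 63
  Plan D: 6·2 + 5·2 + 4·4 + 13·1 + 11·1 = 62
Plan H has the highest total.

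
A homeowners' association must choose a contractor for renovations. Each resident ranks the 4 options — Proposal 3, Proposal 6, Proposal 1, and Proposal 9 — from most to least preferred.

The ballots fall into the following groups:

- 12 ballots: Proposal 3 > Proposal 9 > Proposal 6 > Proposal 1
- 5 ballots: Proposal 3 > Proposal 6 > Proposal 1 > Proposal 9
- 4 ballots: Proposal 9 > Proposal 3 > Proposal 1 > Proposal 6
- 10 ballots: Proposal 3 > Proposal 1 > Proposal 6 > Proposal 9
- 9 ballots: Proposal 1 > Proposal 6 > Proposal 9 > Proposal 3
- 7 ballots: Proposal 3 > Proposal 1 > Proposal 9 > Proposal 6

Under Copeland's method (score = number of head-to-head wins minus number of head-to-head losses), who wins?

Pairwise results:
  Proposal 3 vs Proposal 6: Proposal 3 wins 38–9.
  Proposal 3 vs Proposal 1: Proposal 3 wins 38–9.
  Proposal 3 vs Proposal 9: Proposal 3 wins 34–13.
  Proposal 6 vs Proposal 1: Proposal 1 wins 30–17.
  Proposal 6 vs Proposal 9: Proposal 6 wins 24–23.
  Proposal 1 vs Proposal 9: Proposal 1 wins 31–16.
Copeland scores (wins − losses):
  Proposal 3: 3 − 0 = 3
  Proposal 6: 1 − 2 = -1
  Proposal 1: 2 − 1 = 1
  Proposal 9: 0 − 3 = -3
Proposal 3 has the best Copeland score.

Proposal 3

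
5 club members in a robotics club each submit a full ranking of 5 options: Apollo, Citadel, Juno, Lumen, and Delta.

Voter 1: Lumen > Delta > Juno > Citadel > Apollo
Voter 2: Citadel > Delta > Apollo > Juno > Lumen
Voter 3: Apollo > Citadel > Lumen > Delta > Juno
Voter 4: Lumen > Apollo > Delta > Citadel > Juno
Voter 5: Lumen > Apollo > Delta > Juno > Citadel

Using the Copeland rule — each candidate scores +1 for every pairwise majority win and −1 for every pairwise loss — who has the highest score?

Pairwise results:
  Apollo vs Citadel: Apollo wins 3–2.
  Apollo vs Juno: Apollo wins 4–1.
  Apollo vs Lumen: Lumen wins 3–2.
  Apollo vs Delta: Apollo wins 3–2.
  Citadel vs Juno: Citadel wins 3–2.
  Citadel vs Lumen: Lumen wins 3–2.
  Citadel vs Delta: Delta wins 3–2.
  Juno vs Lumen: Lumen wins 4–1.
  Juno vs Delta: Delta wins 5–0.
  Lumen vs Delta: Lumen wins 4–1.
Copeland scores (wins − losses):
  Apollo: 3 − 1 = 2
  Citadel: 1 − 3 = -2
  Juno: 0 − 4 = -4
  Lumen: 4 − 0 = 4
  Delta: 2 − 2 = 0
Lumen has the best Copeland score.

Lumen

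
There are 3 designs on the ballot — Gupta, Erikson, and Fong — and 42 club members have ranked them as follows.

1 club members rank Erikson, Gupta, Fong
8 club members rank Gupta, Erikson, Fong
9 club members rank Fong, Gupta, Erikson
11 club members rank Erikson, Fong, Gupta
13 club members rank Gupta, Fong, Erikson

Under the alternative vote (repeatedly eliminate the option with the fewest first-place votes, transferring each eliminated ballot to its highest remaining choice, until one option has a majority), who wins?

Gupta

Round 1: Gupta 21, Erikson 12, Fong 9. Fong has the fewest and is eliminated.
Round 2: Gupta 30, Erikson 12. Gupta has a majority.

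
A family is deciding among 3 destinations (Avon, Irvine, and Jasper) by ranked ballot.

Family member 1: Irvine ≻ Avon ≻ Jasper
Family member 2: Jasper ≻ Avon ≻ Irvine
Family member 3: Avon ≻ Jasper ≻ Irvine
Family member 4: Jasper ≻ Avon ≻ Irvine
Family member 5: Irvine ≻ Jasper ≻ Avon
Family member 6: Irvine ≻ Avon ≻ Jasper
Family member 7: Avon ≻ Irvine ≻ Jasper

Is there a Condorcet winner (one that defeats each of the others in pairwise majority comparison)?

Head-to-head results (7 voters total):
Avon vs Irvine: Avon wins 4–3.
Avon vs Jasper: Avon wins 4–3.
Irvine vs Jasper: Irvine wins 4–3.
Avon beats each rival — Irvine (4–3), Jasper (4–3) — so Avon is the Condorcet winner.

Yes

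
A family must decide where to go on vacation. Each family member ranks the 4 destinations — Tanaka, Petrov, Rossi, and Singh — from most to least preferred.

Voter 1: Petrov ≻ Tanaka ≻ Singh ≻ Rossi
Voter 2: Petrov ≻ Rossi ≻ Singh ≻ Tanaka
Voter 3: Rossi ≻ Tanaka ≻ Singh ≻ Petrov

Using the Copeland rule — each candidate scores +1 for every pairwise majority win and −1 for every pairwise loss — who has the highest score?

Petrov

Pairwise results:
  Tanaka vs Petrov: Petrov wins 2–1.
  Tanaka vs Rossi: Rossi wins 2–1.
  Tanaka vs Singh: Tanaka wins 2–1.
  Petrov vs Rossi: Petrov wins 2–1.
  Petrov vs Singh: Petrov wins 2–1.
  Rossi vs Singh: Rossi wins 2–1.
Copeland scores (wins − losses):
  Tanaka: 1 − 2 = -1
  Petrov: 3 − 0 = 3
  Rossi: 2 − 1 = 1
  Singh: 0 − 3 = -3
Petrov has the best Copeland score.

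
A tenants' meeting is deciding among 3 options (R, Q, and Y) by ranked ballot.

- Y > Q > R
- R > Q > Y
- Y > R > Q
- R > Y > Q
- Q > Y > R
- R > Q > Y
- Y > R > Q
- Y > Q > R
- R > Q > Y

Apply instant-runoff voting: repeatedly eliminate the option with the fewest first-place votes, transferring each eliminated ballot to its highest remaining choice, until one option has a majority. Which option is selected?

Round 1: R 4, Y 4, Q 1. Q has the fewest and is eliminated.
Round 2: Y 5, R 4. Y has a majority.

Y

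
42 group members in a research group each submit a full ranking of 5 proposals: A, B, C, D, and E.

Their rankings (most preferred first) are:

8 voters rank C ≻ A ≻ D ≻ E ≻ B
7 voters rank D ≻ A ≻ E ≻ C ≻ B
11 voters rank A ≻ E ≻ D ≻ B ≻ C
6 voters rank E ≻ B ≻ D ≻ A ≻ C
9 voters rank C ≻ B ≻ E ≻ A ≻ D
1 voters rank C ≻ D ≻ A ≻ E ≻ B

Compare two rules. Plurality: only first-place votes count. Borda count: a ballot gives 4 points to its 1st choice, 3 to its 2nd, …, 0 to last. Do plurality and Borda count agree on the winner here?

Plurality first-place counts: A 11, B 0, C 18, D 7, E 6 → C.
Borda totals: A 106, B 56, C 79, D 81, E 98 → A.
The two rules disagree: plurality picks C, Borda picks A.

No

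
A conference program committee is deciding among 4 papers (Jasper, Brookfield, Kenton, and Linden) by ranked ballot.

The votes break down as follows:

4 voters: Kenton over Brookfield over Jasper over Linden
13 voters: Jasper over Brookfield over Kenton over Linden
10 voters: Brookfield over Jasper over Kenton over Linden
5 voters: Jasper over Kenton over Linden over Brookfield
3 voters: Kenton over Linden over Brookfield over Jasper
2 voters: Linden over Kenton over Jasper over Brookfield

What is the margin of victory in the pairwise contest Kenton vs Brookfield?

Ballots ranking Kenton above Brookfield: 4+5+3+2 = 14.
Ballots ranking Brookfield above Kenton: 13+10 = 23.
Brookfield wins 23–14, a margin of 9.

9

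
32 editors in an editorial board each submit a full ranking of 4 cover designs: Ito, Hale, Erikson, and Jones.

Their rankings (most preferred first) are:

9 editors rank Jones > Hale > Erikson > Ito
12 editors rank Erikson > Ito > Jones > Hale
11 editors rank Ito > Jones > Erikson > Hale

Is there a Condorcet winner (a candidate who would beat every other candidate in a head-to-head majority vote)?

Head-to-head results (32 voters total):
Ito vs Hale: Ito wins 23–9.
Ito vs Erikson: Erikson wins 21–11.
Ito vs Jones: Ito wins 23–9.
Hale vs Erikson: Erikson wins 23–9.
Hale vs Jones: Jones wins 32–0.
Erikson vs Jones: Jones wins 20–12.
No candidate beats all others: Ito beats Jones beats Erikson beats Ito, a majority cycle.

No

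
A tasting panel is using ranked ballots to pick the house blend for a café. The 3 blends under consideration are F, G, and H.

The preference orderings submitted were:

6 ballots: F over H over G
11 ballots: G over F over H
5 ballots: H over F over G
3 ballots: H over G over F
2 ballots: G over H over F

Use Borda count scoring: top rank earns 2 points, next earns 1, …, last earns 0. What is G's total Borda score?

29

Borda scores:
  F: 6·2 + 11·1 + 5·1 + 3·0 + 2·0 = 28
  G: 6·0 + 11·2 + 5·0 + 3·1 + 2·2 = 29
  H: 6·1 + 11·0 + 5·2 + 3·2 + 2·1 = 24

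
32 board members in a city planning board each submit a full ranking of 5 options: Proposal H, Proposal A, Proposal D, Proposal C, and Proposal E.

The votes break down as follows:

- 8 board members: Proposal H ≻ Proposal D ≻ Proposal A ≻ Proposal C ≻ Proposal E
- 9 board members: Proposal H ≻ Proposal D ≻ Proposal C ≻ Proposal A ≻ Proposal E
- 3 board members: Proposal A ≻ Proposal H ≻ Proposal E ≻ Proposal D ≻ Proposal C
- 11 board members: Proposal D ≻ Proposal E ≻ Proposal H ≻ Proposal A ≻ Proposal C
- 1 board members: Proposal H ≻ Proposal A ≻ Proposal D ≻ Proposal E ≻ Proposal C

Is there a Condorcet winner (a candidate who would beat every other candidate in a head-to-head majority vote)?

Yes

Head-to-head results (32 voters total):
Proposal H vs Proposal A: Proposal H wins 29–3.
Proposal H vs Proposal D: Proposal H wins 21–11.
Proposal H vs Proposal C: Proposal H wins 32–0.
Proposal H vs Proposal E: Proposal H wins 21–11.
Proposal A vs Proposal D: Proposal D wins 28–4.
Proposal A vs Proposal C: Proposal A wins 23–9.
Proposal A vs Proposal E: Proposal A wins 21–11.
Proposal D vs Proposal C: Proposal D wins 32–0.
Proposal D vs Proposal E: Proposal D wins 29–3.
Proposal C vs Proposal E: Proposal C wins 17–15.
Proposal H beats each rival — Proposal A (29–3), Proposal D (21–11), Proposal C (32–0), Proposal E (21–11) — so Proposal H is the Condorcet winner.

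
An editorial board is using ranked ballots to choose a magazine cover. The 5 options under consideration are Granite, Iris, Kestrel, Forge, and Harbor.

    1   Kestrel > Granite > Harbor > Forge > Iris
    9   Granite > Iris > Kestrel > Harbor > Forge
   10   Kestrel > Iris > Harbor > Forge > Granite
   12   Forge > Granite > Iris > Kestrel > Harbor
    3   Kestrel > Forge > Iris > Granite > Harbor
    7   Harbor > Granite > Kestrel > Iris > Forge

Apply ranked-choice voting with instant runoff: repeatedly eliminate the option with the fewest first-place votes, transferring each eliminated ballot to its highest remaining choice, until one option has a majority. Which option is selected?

Granite

Round 1: Kestrel 14, Forge 12, Granite 9, Harbor 7, Iris 0. Iris has the fewest and is eliminated.
Round 2: Kestrel 14, Forge 12, Granite 9, Harbor 7. Harbor has the fewest and is eliminated.
Round 3: Granite 16, Kestrel 14, Forge 12. Forge has the fewest and is eliminated.
Round 4: Granite 28, Kestrel 14. Granite has a majority.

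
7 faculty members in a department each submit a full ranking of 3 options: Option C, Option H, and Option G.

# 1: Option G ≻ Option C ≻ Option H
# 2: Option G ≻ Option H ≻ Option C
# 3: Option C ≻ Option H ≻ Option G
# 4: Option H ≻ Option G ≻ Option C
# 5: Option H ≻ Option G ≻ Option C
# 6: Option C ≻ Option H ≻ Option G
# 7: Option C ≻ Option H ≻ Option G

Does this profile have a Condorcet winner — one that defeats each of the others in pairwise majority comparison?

Head-to-head results (7 voters total):
Option C vs Option H: Option C wins 4–3.
Option C vs Option G: Option G wins 4–3.
Option H vs Option G: Option H wins 5–2.
No candidate beats all others: Option C beats Option H beats Option G beats Option C, a majority cycle.

No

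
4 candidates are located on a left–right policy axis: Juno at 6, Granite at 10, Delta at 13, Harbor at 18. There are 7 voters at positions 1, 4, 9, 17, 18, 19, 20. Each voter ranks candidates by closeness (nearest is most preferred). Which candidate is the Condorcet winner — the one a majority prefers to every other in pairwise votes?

With single-peaked preferences on a line, the Condorcet winner is the candidate closest to the median voter.
The median voter (position 17) is closest to Harbor at 18.
Check: Harbor vs Delta — voters closer to Harbor: 4 of 7.

Harbor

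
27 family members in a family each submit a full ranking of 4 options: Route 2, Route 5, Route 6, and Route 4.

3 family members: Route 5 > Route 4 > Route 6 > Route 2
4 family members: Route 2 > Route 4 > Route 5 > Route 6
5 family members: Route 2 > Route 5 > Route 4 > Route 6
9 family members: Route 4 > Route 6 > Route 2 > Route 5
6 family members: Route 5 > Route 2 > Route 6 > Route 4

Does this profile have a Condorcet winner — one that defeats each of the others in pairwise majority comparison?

Yes

Head-to-head results (27 voters total):
Route 2 vs Route 5: Route 2 wins 18–9.
Route 2 vs Route 6: Route 2 wins 15–12.
Route 2 vs Route 4: Route 2 wins 15–12.
Route 5 vs Route 6: Route 5 wins 18–9.
Route 5 vs Route 4: Route 5 wins 14–13.
Route 6 vs Route 4: Route 4 wins 21–6.
Route 2 beats each rival — Route 5 (18–9), Route 6 (15–12), Route 4 (15–12) — so Route 2 is the Condorcet winner.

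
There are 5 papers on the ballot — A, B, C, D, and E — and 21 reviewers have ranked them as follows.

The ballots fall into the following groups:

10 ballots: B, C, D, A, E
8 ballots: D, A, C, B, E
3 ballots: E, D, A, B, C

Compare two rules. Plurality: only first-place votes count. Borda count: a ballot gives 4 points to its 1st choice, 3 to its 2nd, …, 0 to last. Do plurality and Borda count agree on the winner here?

No

Plurality first-place counts: A 0, B 10, C 0, D 8, E 3 → B.
Borda totals: A 40, B 51, C 46, D 61, E 12 → D.
The two rules disagree: plurality picks B, Borda picks D.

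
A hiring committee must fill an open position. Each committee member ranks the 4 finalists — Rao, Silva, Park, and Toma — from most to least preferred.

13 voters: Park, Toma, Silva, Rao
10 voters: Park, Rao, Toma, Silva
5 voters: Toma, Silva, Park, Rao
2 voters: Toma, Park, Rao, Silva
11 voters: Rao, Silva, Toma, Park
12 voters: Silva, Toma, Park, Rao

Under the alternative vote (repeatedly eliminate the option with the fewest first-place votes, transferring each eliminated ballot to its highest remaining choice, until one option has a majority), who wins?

Silva

Round 1: Park 23, Silva 12, Rao 11, Toma 7. Toma has the fewest and is eliminated.
Round 2: Park 25, Silva 17, Rao 11. Rao has the fewest and is eliminated.
Round 3: Silva 28, Park 25. Silva has a majority.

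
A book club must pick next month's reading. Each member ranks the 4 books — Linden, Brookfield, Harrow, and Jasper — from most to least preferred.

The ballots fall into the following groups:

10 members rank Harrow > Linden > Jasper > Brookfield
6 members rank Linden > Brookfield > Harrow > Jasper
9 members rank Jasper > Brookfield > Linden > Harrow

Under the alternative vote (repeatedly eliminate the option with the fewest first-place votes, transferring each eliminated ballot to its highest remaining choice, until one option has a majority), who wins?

Round 1: Harrow 10, Jasper 9, Linden 6, Brookfield 0. Brookfield has the fewest and is eliminated.
Round 2: Harrow 10, Jasper 9, Linden 6. Linden has the fewest and is eliminated.
Round 3: Harrow 16, Jasper 9. Harrow has a majority.

Harrow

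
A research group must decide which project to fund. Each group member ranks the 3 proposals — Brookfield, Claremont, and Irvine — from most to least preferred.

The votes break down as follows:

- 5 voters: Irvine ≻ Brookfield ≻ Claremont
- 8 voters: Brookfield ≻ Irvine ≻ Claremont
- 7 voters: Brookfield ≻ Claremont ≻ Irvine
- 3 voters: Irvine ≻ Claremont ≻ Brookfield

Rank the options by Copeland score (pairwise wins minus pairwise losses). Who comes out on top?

Brookfield

Pairwise results:
  Brookfield vs Claremont: Brookfield wins 20–3.
  Brookfield vs Irvine: Brookfield wins 15–8.
  Claremont vs Irvine: Irvine wins 16–7.
Copeland scores (wins − losses):
  Brookfield: 2 − 0 = 2
  Claremont: 0 − 2 = -2
  Irvine: 1 − 1 = 0
Brookfield has the best Copeland score.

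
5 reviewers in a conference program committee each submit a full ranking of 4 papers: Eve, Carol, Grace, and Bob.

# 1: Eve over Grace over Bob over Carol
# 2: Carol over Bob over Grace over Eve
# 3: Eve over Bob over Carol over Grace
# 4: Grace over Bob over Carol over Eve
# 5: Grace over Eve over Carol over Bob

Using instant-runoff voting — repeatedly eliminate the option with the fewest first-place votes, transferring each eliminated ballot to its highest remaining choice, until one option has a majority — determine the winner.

Grace

Round 1: Eve 2, Grace 2, Carol 1, Bob 0. Bob has the fewest and is eliminated.
Round 2: Eve 2, Grace 2, Carol 1. Carol has the fewest and is eliminated.
Round 3: Grace 3, Eve 2. Grace has a majority.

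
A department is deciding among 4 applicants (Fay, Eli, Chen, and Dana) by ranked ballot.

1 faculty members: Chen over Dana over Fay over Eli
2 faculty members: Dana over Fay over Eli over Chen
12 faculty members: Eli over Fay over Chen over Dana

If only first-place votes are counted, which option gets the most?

Eli

First-place vote totals:
  Fay: 0
  Eli: 12
  Chen: 1
  Dana: 2
Eli has the most first-place votes.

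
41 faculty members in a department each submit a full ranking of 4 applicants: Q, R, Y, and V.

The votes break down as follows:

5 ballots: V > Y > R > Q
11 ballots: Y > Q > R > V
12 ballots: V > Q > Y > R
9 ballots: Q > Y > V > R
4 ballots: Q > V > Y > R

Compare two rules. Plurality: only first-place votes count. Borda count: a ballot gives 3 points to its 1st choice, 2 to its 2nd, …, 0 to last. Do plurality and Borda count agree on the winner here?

Plurality first-place counts: Q 13, R 0, Y 11, V 17 → V.
Borda totals: Q 85, R 16, Y 77, V 68 → Q.
The two rules disagree: plurality picks V, Borda picks Q.

No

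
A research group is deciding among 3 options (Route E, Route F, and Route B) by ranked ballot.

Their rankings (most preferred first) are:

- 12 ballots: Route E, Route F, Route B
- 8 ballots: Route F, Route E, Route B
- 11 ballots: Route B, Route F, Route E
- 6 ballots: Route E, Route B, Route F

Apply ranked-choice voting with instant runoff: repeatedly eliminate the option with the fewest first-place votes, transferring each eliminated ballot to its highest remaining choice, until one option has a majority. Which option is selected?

Route E

Round 1: Route E 18, Route B 11, Route F 8. Route F has the fewest and is eliminated.
Round 2: Route E 26, Route B 11. Route E has a majority.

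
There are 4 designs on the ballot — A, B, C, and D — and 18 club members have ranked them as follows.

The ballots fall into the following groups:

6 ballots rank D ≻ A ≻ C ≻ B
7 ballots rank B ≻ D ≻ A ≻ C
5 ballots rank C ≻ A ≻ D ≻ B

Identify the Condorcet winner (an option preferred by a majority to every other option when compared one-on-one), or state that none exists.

D

Head-to-head results (18 voters total):
A vs B: A wins 11–7.
A vs C: A wins 13–5.
A vs D: D wins 13–5.
B vs C: C wins 11–7.
B vs D: D wins 11–7.
C vs D: D wins 13–5.
D beats each rival — A (13–5), B (11–7), C (13–5) — so D is the Condorcet winner.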